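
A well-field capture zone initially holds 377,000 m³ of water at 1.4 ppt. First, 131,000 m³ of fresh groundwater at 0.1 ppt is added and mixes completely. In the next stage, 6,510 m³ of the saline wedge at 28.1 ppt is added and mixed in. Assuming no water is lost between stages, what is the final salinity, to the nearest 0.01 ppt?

1.41 ppt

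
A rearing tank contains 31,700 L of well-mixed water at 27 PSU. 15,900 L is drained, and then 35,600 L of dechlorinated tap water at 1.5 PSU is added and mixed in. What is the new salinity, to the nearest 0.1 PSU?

9.3 PSU

Remaining after removal: 15,800 L at 27 PSU (salt = 426,600)
After addition: salt = 426,600 + 35,600×1.5 = 480,000; volume = 51,400 L
S = 480,000 / 51,400 = 9.3385 PSU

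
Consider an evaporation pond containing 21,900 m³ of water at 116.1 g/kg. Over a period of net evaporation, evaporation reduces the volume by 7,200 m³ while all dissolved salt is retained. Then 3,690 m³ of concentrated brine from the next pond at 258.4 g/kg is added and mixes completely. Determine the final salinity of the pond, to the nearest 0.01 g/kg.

190.11 g/kg

After evaporation: salt = 21,900×116.1 = 2,542,590; volume = 21,900 − 7,200 = 14,700 m³
After mixing: salt = 2,542,590 + 3,690×258.4 = 3,496,086; volume = 14,700 + 3,690 = 18,390 m³
S = 3,496,086 / 18,390 = 190.108 g/kg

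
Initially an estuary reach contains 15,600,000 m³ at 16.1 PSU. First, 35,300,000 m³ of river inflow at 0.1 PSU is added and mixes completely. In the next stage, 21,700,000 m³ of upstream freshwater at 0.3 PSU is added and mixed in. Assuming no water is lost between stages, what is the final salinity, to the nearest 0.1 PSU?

Salt balance:
Initial salt = 15,600,000×16.1 = 251,160,000
After stage 1: salt = 251,160,000 + 35,300,000×0.1 = 254,690,000; volume = 50,900,000 m³; S = 5.004 PSU
After stage 2: salt = 254,690,000 + 21,700,000×0.3 = 261,200,000; volume = 72,600,000 m³
S = 261,200,000 / 72,600,000 = 3.5978 PSU

3.6 PSU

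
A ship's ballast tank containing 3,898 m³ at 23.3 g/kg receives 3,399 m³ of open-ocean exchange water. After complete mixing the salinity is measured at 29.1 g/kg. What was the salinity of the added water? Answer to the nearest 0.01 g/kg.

35.75 g/kg

Salt balance: 3,898×23.3 + 3,399×S = 7,297×29.1
90,823.4 + 3,399·S = 212,342.7
S = (212,342.7 − 90,823.4) / 3,399 = 35.7515 g/kg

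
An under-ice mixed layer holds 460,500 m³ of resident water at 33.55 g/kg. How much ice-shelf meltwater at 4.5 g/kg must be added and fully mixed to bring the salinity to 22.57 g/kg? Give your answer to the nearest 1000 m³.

Salt balance: 460,500×33.55 + V×4.5 = (460,500+V)×22.57
15,449,775 + 4.5V = 10,393,485 + 22.57V
5,056,290 = 18.07V
V = 279,816.82 m³

280000 m³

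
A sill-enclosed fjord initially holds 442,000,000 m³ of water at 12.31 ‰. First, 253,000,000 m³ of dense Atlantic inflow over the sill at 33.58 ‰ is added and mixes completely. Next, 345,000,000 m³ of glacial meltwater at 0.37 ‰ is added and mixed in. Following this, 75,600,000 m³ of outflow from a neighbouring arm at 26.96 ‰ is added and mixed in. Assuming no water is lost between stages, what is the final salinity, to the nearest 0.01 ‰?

Mass of salt is conserved:
Initial salt = 442,000,000×12.31 = 5,441,020,000
After stage 1: salt = 5,441,020,000 + 253,000,000×33.58 = 13,936,760,000; volume = 695,000,000 m³; S = 20.053 ‰
After stage 2: salt = 13,936,760,000 + 345,000,000×0.37 = 14,064,410,000; volume = 1,040,000,000 m³; S = 13.523 ‰
After stage 3: salt = 14,064,410,000 + 75,600,000×26.96 = 16,102,586,000; volume = 1,115,600,000 m³
S = 16,102,586,000 / 1,115,600,000 = 14.434 ‰

14.43 ‰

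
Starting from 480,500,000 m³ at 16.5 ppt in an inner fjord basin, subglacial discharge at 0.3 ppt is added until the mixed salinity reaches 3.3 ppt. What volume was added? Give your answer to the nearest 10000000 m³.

Salt balance: 480,500,000×16.5 + V×0.3 = (480,500,000+V)×3.3
7,928,250,000 + 0.3V = 1,585,650,000 + 3.3V
6,342,600,000 = 3V
V = 2,114,200,000 m³

2110000000 m³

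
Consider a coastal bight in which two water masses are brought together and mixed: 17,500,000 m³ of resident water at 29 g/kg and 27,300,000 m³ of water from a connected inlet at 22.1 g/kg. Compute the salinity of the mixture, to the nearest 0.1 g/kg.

24.8 g/kg

Mass of salt is conserved:
salt = 17,500,000×29 + 27,300,000×22.1 = 507,500,000 + 603,330,000 = 1,110,830,000
volume = 17,500,000 + 27,300,000 = 44,800,000 m³
S = 1,110,830,000 / 44,800,000 = 24.795 g/kg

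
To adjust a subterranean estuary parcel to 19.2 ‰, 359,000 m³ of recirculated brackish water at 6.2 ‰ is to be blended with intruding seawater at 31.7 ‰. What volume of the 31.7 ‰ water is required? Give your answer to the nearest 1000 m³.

Salt balance: 359,000×6.2 + V×31.7 = (359,000+V)×19.2
2,225,800 + 31.7V = 6,892,800 + 19.2V
4,667,000 = 12.5V
V = 373,360 m³

373000 m³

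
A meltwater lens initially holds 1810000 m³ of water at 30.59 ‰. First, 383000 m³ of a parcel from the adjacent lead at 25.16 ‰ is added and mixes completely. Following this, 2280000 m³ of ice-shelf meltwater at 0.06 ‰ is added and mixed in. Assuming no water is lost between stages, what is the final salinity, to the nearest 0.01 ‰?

By conservation of dissolved salt,
Initial salt = 1,810,000×30.59 = 55,367,900
After stage 1: salt = 55,367,900 + 383,000×25.16 = 65,004,180; volume = 2,193,000 m³; S = 29.642 ‰
After stage 2: salt = 65,004,180 + 2,280,000×0.06 = 65,140,980; volume = 4,473,000 m³
S = 65,140,980 / 4,473,000 = 14.5632 ‰

14.56 ‰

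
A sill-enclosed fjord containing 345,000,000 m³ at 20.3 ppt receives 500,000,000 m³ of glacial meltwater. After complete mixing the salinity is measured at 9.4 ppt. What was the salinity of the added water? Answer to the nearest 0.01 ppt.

1.88 ppt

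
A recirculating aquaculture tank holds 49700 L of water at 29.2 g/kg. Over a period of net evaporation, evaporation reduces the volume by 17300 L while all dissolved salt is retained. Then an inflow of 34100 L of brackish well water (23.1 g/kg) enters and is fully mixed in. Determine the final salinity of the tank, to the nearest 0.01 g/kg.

33.67 g/kg

After evaporation: salt = 49,700×29.2 = 1,451,240; volume = 49,700 − 17,300 = 32,400 L
After mixing: salt = 1,451,240 + 34,100×23.1 = 2,238,950; volume = 32,400 + 34,100 = 66,500 L
S = 2,238,950 / 66,500 = 33.6684 g/kg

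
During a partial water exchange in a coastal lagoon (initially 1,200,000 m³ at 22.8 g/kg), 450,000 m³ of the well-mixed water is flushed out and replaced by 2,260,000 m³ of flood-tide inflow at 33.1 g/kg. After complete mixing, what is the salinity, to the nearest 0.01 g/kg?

30.53 g/kg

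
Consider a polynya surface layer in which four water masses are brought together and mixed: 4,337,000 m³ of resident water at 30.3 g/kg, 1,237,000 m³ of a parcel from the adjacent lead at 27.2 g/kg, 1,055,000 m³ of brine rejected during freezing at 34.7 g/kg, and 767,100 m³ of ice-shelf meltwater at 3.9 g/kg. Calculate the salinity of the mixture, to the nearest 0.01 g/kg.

27.67 g/kg

Weighted by volume,
salt = 4,337,000×30.3 + 1,237,000×27.2 + 1,055,000×34.7 + 767,100×3.9 = 131,411,100 + 33,646,400 + 36,608,500 + 2,991,690 = 204,657,690
volume = 4,337,000 + 1,237,000 + 1,055,000 + 767,100 = 7,396,100 m³
S = 204,657,690 / 7,396,100 = 27.671 g/kg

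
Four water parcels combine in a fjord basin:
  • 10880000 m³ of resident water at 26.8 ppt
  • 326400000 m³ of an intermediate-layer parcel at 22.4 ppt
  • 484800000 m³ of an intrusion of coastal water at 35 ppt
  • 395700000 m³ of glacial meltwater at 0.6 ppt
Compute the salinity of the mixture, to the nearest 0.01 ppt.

20.37 ppt

Conserving salt mass:
salt = 10,880,000×26.8 + 326,400,000×22.4 + 484,800,000×35 + 395,700,000×0.6 = 291,584,000 + 7,311,360,000 + 16,968,000,000 + 237,420,000 = 24,808,364,000
volume = 10,880,000 + 326,400,000 + 484,800,000 + 395,700,000 = 1,217,780,000 m³
S = 24,808,364,000 / 1,217,780,000 = 20.3718 ppt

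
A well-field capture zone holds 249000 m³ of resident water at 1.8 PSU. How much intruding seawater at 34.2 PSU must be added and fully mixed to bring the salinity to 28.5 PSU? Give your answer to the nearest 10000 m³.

1170000 m³

Salt balance: 249,000×1.8 + V×34.2 = (249,000+V)×28.5
448,200 + 34.2V = 7,096,500 + 28.5V
6,648,300 = 5.7V
V = 1,166,368.42 m³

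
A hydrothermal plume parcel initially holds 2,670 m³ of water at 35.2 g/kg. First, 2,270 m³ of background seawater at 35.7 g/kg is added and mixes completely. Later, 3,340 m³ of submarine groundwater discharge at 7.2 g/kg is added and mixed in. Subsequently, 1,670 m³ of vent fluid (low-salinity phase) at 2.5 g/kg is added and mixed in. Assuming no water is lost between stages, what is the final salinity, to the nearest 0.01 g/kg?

20.43 g/kg

By conservation of dissolved salt,
Initial salt = 2,670×35.2 = 93,984
After stage 1: salt = 93,984 + 2,270×35.7 = 175,023; volume = 4,940 m³; S = 35.43 g/kg
After stage 2: salt = 175,023 + 3,340×7.2 = 199,071; volume = 8,280 m³; S = 24.042 g/kg
After stage 3: salt = 199,071 + 1,670×2.5 = 203,246; volume = 9,950 m³
S = 203,246 / 9,950 = 20.4267 g/kg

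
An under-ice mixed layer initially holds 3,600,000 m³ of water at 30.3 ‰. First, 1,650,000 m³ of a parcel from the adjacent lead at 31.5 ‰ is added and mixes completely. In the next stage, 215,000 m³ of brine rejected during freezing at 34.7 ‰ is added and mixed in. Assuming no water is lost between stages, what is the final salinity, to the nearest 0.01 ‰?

Total salt / total volume:
Initial salt = 3,600,000×30.3 = 109,080,000
After stage 1: salt = 109,080,000 + 1,650,000×31.5 = 161,055,000; volume = 5,250,000 m³; S = 30.677 ‰
After stage 2: salt = 161,055,000 + 215,000×34.7 = 168,515,500; volume = 5,465,000 m³
S = 168,515,500 / 5,465,000 = 30.8354 ‰

30.84 ‰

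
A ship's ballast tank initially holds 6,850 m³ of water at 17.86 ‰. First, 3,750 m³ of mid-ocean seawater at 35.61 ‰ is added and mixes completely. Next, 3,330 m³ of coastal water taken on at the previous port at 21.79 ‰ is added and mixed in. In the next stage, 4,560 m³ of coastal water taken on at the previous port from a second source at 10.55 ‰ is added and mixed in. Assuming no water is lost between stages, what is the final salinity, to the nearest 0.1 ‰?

20.4 ‰

By conservation of dissolved salt,
Initial salt = 6,850×17.86 = 122,341
After stage 1: salt = 122,341 + 3,750×35.61 = 255,878.5; volume = 10,600 m³; S = 24.139 ‰
After stage 2: salt = 255,878.5 + 3,330×21.79 = 328,439.2; volume = 13,930 m³; S = 23.578 ‰
After stage 3: salt = 328,439.2 + 4,560×10.55 = 376,547.2; volume = 18,490 m³
S = 376,547.2 / 18,490 = 20.3649 ‰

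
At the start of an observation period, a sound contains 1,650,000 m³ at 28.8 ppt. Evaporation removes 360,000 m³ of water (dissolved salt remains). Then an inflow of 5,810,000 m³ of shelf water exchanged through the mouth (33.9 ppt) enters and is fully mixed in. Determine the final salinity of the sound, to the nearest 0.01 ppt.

34.43 ppt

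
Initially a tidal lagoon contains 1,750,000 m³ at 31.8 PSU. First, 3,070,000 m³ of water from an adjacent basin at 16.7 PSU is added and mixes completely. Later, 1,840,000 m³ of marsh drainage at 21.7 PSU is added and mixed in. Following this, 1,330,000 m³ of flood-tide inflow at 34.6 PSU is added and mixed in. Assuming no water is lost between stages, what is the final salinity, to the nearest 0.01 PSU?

Conserving salt mass:
Initial salt = 1,750,000×31.8 = 55,650,000
After stage 1: salt = 55,650,000 + 3,070,000×16.7 = 106,919,000; volume = 4,820,000 m³; S = 22.182 PSU
After stage 2: salt = 106,919,000 + 1,840,000×21.7 = 146,847,000; volume = 6,660,000 m³; S = 22.049 PSU
After stage 3: salt = 146,847,000 + 1,330,000×34.6 = 192,865,000; volume = 7,990,000 m³
S = 192,865,000 / 7,990,000 = 24.1383 PSU

24.14 PSU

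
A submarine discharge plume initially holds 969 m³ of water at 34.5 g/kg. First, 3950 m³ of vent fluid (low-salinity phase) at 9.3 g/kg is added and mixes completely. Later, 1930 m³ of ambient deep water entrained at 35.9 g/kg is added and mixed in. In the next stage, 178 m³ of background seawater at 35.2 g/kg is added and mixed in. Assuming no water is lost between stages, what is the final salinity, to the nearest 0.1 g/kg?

20.7 g/kg

Salt balance:
Initial salt = 969×34.5 = 33,430.5
After stage 1: salt = 33,430.5 + 3,950×9.3 = 70,165.5; volume = 4,919 m³; S = 14.264 g/kg
After stage 2: salt = 70,165.5 + 1,930×35.9 = 139,452.5; volume = 6,849 m³; S = 20.361 g/kg
After stage 3: salt = 139,452.5 + 178×35.2 = 145,718.1; volume = 7,027 m³
S = 145,718.1 / 7,027 = 20.7369 g/kg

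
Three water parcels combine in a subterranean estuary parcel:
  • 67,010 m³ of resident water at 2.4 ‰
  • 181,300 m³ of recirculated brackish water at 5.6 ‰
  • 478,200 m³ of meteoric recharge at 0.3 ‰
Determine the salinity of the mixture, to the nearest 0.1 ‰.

1.8 ‰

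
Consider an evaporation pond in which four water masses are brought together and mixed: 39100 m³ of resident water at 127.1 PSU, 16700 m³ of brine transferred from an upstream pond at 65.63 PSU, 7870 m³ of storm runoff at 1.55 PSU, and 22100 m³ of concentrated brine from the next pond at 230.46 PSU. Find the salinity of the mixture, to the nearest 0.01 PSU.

Mass of salt is conserved:
salt = 39,100×127.1 + 16,700×65.63 + 7,870×1.55 + 22,100×230.46 = 4,969,610 + 1,096,021 + 12,198.5 + 5,093,166 = 11,170,995.5
volume = 39,100 + 16,700 + 7,870 + 22,100 = 85,770 m³
S = 11,170,995.5 / 85,770 = 130.2436 PSU

130.24 PSU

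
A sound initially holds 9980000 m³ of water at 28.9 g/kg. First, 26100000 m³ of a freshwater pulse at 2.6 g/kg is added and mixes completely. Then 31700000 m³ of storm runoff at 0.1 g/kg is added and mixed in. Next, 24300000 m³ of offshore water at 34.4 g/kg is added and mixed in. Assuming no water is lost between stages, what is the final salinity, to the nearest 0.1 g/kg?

13.0 g/kg

Mass of salt is conserved:
Initial salt = 9,980,000×28.9 = 288,422,000
After stage 1: salt = 288,422,000 + 26,100,000×2.6 = 356,282,000; volume = 36,080,000 m³; S = 9.875 g/kg
After stage 2: salt = 356,282,000 + 31,700,000×0.1 = 359,452,000; volume = 67,780,000 m³; S = 5.303 g/kg
After stage 3: salt = 359,452,000 + 24,300,000×34.4 = 1,195,372,000; volume = 92,080,000 m³
S = 1,195,372,000 / 92,080,000 = 12.9819 g/kg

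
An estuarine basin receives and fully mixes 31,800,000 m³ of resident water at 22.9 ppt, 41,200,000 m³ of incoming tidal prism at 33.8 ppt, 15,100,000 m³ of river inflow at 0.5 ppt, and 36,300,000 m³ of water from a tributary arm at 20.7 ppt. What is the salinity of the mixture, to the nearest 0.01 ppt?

Conserving salt mass:
salt = 31,800,000×22.9 + 41,200,000×33.8 + 15,100,000×0.5 + 36,300,000×20.7 = 728,220,000 + 1,392,560,000 + 7,550,000 + 751,410,000 = 2,879,740,000
volume = 31,800,000 + 41,200,000 + 15,100,000 + 36,300,000 = 124,400,000 m³
S = 2,879,740,000 / 124,400,000 = 23.149 ppt

23.15 ppt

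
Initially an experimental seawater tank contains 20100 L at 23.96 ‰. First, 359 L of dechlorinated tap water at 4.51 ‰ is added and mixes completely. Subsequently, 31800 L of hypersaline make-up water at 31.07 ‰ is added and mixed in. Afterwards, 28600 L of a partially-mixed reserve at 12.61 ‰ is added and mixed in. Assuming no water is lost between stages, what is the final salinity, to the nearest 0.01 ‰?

Salt balance:
Initial salt = 20,100×23.96 = 481,596
After stage 1: salt = 481,596 + 359×4.51 = 483,215.09; volume = 20,459 L; S = 23.619 ‰
After stage 2: salt = 483,215.09 + 31,800×31.07 = 1,471,241.09; volume = 52,259 L; S = 28.153 ‰
After stage 3: salt = 1,471,241.09 + 28,600×12.61 = 1,831,887.09; volume = 80,859 L
S = 1,831,887.09 / 80,859 = 22.6553 ‰

22.66 ‰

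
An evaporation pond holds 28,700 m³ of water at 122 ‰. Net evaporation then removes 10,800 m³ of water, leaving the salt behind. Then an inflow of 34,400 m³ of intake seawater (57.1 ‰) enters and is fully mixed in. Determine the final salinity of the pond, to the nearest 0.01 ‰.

After evaporation: salt = 28,700×122 = 3,501,400; volume = 28,700 − 10,800 = 17,900 m³
After mixing: salt = 3,501,400 + 34,400×57.1 = 5,465,640; volume = 17,900 + 34,400 = 52,300 m³
S = 5,465,640 / 52,300 = 104.5055 ‰

104.51 ‰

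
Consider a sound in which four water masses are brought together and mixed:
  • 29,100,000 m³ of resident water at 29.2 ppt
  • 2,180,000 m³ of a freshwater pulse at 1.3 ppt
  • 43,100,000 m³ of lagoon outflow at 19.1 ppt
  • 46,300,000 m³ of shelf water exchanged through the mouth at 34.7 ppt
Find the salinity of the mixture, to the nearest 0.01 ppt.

27.20 ppt

By conservation of dissolved salt,
salt = 29,100,000×29.2 + 2,180,000×1.3 + 43,100,000×19.1 + 46,300,000×34.7 = 849,720,000 + 2,834,000 + 823,210,000 + 1,606,610,000 = 3,282,374,000
volume = 29,100,000 + 2,180,000 + 43,100,000 + 46,300,000 = 120,680,000 m³
S = 3,282,374,000 / 120,680,000 = 27.199 ppt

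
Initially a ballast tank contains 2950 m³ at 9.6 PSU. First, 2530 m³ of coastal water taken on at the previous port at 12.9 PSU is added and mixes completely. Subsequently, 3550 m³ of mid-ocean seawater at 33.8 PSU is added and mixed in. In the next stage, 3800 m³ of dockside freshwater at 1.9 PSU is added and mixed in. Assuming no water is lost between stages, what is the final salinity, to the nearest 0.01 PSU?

Salt balance:
Initial salt = 2,950×9.6 = 28,320
After stage 1: salt = 28,320 + 2,530×12.9 = 60,957; volume = 5,480 m³; S = 11.124 PSU
After stage 2: salt = 60,957 + 3,550×33.8 = 180,947; volume = 9,030 m³; S = 20.038 PSU
After stage 3: salt = 180,947 + 3,800×1.9 = 188,167; volume = 12,830 m³
S = 188,167 / 12,830 = 14.6662 PSU

14.67 PSU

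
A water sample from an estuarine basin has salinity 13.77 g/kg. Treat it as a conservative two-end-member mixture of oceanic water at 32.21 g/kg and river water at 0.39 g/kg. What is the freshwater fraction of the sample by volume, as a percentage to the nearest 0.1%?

58.0%

Let f be the freshwater fraction. Salt balance per unit volume:
f×0.39 + (1−f)×32.21 = 13.77
f = (32.21 − 13.77) / (32.21 − 0.39) = 18.44/31.82 = 0.5795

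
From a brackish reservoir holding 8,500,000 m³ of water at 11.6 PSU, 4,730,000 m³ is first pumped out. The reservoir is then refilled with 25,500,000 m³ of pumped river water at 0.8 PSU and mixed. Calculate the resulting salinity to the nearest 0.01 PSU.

Remaining after removal: 3,770,000 m³ at 11.6 PSU (salt = 43,732,000)
After addition: salt = 43,732,000 + 25,500,000×0.8 = 64,132,000; volume = 29,270,000 m³
S = 64,132,000 / 29,270,000 = 2.191 PSU

2.19 PSU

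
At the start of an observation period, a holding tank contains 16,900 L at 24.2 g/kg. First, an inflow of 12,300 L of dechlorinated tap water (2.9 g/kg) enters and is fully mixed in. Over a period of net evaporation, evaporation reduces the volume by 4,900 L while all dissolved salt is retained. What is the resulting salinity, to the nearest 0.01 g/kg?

18.30 g/kg

After mixing: salt = 16,900×24.2 + 12,300×2.9 = 444,650; volume = 29,200 L
After evaporation: salt unchanged = 444,650; volume = 29,200 − 4,900 = 24,300 L
S = 444,650 / 24,300 = 18.2984 g/kg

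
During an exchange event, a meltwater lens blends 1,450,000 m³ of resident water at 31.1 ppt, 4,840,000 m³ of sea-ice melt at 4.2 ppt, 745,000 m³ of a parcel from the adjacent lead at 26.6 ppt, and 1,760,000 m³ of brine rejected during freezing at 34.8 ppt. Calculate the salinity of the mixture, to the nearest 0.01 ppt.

Mass of salt is conserved:
salt = 1,450,000×31.1 + 4,840,000×4.2 + 745,000×26.6 + 1,760,000×34.8 = 45,095,000 + 20,328,000 + 19,817,000 + 61,248,000 = 146,488,000
volume = 1,450,000 + 4,840,000 + 745,000 + 1,760,000 = 8,795,000 m³
S = 146,488,000 / 8,795,000 = 16.6558 ppt

16.66 ppt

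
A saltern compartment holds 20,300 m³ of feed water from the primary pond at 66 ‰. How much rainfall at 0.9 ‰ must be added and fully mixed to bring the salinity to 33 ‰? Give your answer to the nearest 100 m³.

20900 m³

Salt balance: 20,300×66 + V×0.9 = (20,300+V)×33
1,339,800 + 0.9V = 669,900 + 33V
669,900 = 32.1V
V = 20,869.16 m³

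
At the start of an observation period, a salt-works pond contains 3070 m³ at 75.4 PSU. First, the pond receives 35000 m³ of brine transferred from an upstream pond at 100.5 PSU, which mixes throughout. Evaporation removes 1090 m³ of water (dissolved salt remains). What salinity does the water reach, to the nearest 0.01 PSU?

101.38 PSU

After mixing: salt = 3,070×75.4 + 35,000×100.5 = 3,748,978; volume = 38,070 m³
After evaporation: salt unchanged = 3,748,978; volume = 38,070 − 1,090 = 36,980 m³
S = 3,748,978 / 36,980 = 101.3785 PSU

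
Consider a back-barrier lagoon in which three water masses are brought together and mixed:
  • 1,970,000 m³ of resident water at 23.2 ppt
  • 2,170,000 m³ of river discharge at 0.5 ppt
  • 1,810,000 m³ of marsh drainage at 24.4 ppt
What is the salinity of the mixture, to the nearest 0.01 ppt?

Salt balance:
salt = 1,970,000×23.2 + 2,170,000×0.5 + 1,810,000×24.4 = 45,704,000 + 1,085,000 + 44,164,000 = 90,953,000
volume = 1,970,000 + 2,170,000 + 1,810,000 = 5,950,000 m³
S = 90,953,000 / 5,950,000 = 15.2862 ppt

15.29 ppt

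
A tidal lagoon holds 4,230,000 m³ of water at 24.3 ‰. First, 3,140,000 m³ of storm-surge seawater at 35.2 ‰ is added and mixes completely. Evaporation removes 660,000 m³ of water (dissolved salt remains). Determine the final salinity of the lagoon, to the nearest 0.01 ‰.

31.79 ‰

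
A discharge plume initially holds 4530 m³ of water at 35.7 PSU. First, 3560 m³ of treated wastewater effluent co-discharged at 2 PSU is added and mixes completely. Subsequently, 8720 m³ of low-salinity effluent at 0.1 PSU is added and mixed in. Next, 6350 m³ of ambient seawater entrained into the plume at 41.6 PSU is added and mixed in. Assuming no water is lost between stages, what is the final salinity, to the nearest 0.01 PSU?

Weighted by volume,
Initial salt = 4,530×35.7 = 161,721
After stage 1: salt = 161,721 + 3,560×2 = 168,841; volume = 8,090 m³; S = 20.87 PSU
After stage 2: salt = 168,841 + 8,720×0.1 = 169,713; volume = 16,810 m³; S = 10.096 PSU
After stage 3: salt = 169,713 + 6,350×41.6 = 433,873; volume = 23,160 m³
S = 433,873 / 23,160 = 18.7337 PSU

18.73 PSU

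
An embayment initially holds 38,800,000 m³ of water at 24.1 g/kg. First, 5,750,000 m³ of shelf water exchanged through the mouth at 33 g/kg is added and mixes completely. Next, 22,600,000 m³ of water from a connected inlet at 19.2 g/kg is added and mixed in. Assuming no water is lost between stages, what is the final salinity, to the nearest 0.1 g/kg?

Mass of salt is conserved:
Initial salt = 38,800,000×24.1 = 935,080,000
After stage 1: salt = 935,080,000 + 5,750,000×33 = 1,124,830,000; volume = 44,550,000 m³; S = 25.249 g/kg
After stage 2: salt = 1,124,830,000 + 22,600,000×19.2 = 1,558,750,000; volume = 67,150,000 m³
S = 1,558,750,000 / 67,150,000 = 23.213 g/kg

23.2 g/kg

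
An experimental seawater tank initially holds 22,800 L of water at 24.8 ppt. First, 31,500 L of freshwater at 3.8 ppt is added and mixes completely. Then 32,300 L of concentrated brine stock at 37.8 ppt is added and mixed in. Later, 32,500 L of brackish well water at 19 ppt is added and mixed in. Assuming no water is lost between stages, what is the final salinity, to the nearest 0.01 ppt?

By conservation of dissolved salt,
Initial salt = 22,800×24.8 = 565,440
After stage 1: salt = 565,440 + 31,500×3.8 = 685,140; volume = 54,300 L; S = 12.618 ppt
After stage 2: salt = 685,140 + 32,300×37.8 = 1,906,080; volume = 86,600 L; S = 22.01 ppt
After stage 3: salt = 1,906,080 + 32,500×19 = 2,523,580; volume = 119,100 L
S = 2,523,580 / 119,100 = 21.1887 ppt

21.19 ppt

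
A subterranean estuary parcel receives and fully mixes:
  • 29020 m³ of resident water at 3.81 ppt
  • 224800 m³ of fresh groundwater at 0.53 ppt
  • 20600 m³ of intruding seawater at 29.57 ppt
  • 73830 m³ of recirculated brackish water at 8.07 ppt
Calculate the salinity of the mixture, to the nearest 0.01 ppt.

4.12 ppt

Mass of salt is conserved:
salt = 29,020×3.81 + 224,800×0.53 + 20,600×29.57 + 73,830×8.07 = 110,566.2 + 119,144 + 609,142 + 595,808.1 = 1,434,660.3
volume = 29,020 + 224,800 + 20,600 + 73,830 = 348,250 m³
S = 1,434,660.3 / 348,250 = 4.1196 ppt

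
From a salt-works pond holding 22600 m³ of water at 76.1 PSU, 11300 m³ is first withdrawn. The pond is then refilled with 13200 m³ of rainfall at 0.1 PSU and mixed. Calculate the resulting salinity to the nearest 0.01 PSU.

Remaining after removal: 11,300 m³ at 76.1 PSU (salt = 859,930)
After addition: salt = 859,930 + 13,200×0.1 = 861,250; volume = 24,500 m³
S = 861,250 / 24,500 = 35.1531 PSU

35.15 PSU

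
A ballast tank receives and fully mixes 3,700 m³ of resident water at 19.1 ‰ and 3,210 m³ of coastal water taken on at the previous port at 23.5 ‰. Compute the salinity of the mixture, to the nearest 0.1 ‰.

Mass of salt is conserved:
salt = 3,700×19.1 + 3,210×23.5 = 70,670 + 75,435 = 146,105
volume = 3,700 + 3,210 = 6,910 m³
S = 146,105 / 6,910 = 21.144 ‰

21.1 ‰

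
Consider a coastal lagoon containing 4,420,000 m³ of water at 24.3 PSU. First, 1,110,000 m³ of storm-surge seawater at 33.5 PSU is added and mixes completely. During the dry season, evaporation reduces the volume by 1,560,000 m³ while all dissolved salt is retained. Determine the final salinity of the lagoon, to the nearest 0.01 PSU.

36.42 PSU

After mixing: salt = 4,420,000×24.3 + 1,110,000×33.5 = 144,591,000; volume = 5,530,000 m³
After evaporation: salt unchanged = 144,591,000; volume = 5,530,000 − 1,560,000 = 3,970,000 m³
S = 144,591,000 / 3,970,000 = 36.4209 PSU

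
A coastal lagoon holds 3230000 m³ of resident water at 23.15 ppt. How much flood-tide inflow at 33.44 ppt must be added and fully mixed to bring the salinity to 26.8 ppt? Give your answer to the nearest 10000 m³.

1780000 m³

Salt balance: 3,230,000×23.15 + V×33.44 = (3,230,000+V)×26.8
74,774,500 + 33.44V = 86,564,000 + 26.8V
11,789,500 = 6.64V
V = 1,775,527.11 m³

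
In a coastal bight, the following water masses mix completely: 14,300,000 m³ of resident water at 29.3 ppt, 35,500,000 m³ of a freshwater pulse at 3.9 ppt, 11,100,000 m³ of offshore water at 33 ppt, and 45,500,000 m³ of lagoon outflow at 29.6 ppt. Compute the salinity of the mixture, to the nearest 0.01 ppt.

21.34 ppt

Total salt / total volume:
salt = 14,300,000×29.3 + 35,500,000×3.9 + 11,100,000×33 + 45,500,000×29.6 = 418,990,000 + 138,450,000 + 366,300,000 + 1,346,800,000 = 2,270,540,000
volume = 14,300,000 + 35,500,000 + 11,100,000 + 45,500,000 = 106,400,000 m³
S = 2,270,540,000 / 106,400,000 = 21.3397 ppt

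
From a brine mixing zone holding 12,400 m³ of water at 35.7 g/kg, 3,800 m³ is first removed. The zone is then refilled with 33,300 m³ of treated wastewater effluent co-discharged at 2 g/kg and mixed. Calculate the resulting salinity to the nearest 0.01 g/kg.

Remaining after removal: 8,600 m³ at 35.7 g/kg (salt = 307,020)
After addition: salt = 307,020 + 33,300×2 = 373,620; volume = 41,900 m³
S = 373,620 / 41,900 = 8.9169 g/kg

8.92 g/kg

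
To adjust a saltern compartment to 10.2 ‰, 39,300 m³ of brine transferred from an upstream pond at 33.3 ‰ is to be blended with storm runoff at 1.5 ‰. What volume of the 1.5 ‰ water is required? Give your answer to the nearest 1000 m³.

Salt balance: 39,300×33.3 + V×1.5 = (39,300+V)×10.2
1,308,690 + 1.5V = 400,860 + 10.2V
907,830 = 8.7V
V = 104,348.28 m³

104000 m³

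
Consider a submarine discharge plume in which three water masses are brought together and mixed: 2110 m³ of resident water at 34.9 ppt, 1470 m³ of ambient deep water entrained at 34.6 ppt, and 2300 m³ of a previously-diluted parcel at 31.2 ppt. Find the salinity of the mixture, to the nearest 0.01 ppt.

33.38 ppt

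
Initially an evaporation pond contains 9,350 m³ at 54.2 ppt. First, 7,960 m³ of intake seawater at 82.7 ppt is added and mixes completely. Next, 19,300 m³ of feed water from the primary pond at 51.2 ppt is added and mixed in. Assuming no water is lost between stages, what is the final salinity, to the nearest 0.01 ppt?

58.82 ppt

Mass of salt is conserved:
Initial salt = 9,350×54.2 = 506,770
After stage 1: salt = 506,770 + 7,960×82.7 = 1,165,062; volume = 17,310 m³; S = 67.306 ppt
After stage 2: salt = 1,165,062 + 19,300×51.2 = 2,153,222; volume = 36,610 m³
S = 2,153,222 / 36,610 = 58.8151 ppt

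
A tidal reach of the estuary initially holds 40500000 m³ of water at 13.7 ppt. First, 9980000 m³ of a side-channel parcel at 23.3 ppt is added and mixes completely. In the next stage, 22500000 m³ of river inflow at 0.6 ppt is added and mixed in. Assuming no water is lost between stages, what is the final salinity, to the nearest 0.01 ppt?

Salt balance:
Initial salt = 40,500,000×13.7 = 554,850,000
After stage 1: salt = 554,850,000 + 9,980,000×23.3 = 787,384,000; volume = 50,480,000 m³; S = 15.598 ppt
After stage 2: salt = 787,384,000 + 22,500,000×0.6 = 800,884,000; volume = 72,980,000 m³
S = 800,884,000 / 72,980,000 = 10.974 ppt

10.97 ppt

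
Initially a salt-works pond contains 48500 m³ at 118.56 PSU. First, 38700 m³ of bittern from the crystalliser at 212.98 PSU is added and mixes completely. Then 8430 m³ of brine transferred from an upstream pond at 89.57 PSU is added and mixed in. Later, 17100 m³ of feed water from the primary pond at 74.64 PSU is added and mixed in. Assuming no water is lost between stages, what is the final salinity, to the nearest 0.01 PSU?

142.14 PSU

Total salt / total volume:
Initial salt = 48,500×118.56 = 5,750,160
After stage 1: salt = 5,750,160 + 38,700×212.98 = 13,992,486; volume = 87,200 m³; S = 160.464 PSU
After stage 2: salt = 13,992,486 + 8,430×89.57 = 14,747,561.1; volume = 95,630 m³; S = 154.215 PSU
After stage 3: salt = 14,747,561.1 + 17,100×74.64 = 16,023,905.1; volume = 112,730 m³
S = 16,023,905.1 / 112,730 = 142.1441 PSU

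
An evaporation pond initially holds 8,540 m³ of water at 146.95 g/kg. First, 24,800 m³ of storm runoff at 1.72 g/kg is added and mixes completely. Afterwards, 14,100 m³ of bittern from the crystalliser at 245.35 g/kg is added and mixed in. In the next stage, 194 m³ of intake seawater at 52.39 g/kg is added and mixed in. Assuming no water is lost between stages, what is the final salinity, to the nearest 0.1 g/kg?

By conservation of dissolved salt,
Initial salt = 8,540×146.95 = 1,254,953
After stage 1: salt = 1,254,953 + 24,800×1.72 = 1,297,609; volume = 33,340 m³; S = 38.92 g/kg
After stage 2: salt = 1,297,609 + 14,100×245.35 = 4,757,044; volume = 47,440 m³; S = 100.275 g/kg
After stage 3: salt = 4,757,044 + 194×52.39 = 4,767,207.66; volume = 47,634 m³
S = 4,767,207.66 / 47,634 = 100.0799 g/kg

100.1 g/kg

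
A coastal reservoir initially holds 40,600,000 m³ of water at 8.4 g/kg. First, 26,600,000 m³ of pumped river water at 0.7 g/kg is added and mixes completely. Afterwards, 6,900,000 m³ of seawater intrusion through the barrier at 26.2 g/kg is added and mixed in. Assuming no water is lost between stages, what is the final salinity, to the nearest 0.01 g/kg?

7.29 g/kg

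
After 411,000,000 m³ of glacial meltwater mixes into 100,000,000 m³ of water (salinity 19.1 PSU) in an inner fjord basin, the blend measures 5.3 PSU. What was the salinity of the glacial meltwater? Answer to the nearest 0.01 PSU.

1.94 PSU

Salt balance: 100,000,000×19.1 + 411,000,000×S = 511,000,000×5.3
1,910,000,000 + 411,000,000·S = 2,708,300,000
S = (2,708,300,000 − 1,910,000,000) / 411,000,000 = 1.9423 PSU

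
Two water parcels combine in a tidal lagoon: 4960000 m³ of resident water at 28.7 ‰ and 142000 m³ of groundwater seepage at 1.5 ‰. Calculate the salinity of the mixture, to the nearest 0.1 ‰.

Salt balance:
salt = 4,960,000×28.7 + 142,000×1.5 = 142,352,000 + 213,000 = 142,565,000
volume = 4,960,000 + 142,000 = 5,102,000 m³
S = 142,565,000 / 5,102,000 = 27.943 ‰

27.9 ‰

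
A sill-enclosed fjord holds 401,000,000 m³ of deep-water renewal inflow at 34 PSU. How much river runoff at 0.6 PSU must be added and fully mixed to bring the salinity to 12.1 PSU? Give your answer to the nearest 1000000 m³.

Salt balance: 401,000,000×34 + V×0.6 = (401,000,000+V)×12.1
13,634,000,000 + 0.6V = 4,852,100,000 + 12.1V
8,781,900,000 = 11.5V
V = 763,643,478.26 m³

764000000 m³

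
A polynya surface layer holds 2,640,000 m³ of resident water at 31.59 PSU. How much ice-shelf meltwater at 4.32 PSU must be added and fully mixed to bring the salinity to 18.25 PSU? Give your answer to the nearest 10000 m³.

Salt balance: 2,640,000×31.59 + V×4.32 = (2,640,000+V)×18.25
83,397,600 + 4.32V = 48,180,000 + 18.25V
35,217,600 = 13.93V
V = 2,528,183.78 m³

2530000 m³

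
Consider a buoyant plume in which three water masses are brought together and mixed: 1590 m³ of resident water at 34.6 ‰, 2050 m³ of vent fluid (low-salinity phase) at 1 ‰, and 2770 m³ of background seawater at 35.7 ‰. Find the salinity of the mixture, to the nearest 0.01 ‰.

Total salt / total volume:
salt = 1,590×34.6 + 2,050×1 + 2,770×35.7 = 55,014 + 2,050 + 98,889 = 155,953
volume = 1,590 + 2,050 + 2,770 = 6,410 m³
S = 155,953 / 6,410 = 24.3296 ‰

24.33 ‰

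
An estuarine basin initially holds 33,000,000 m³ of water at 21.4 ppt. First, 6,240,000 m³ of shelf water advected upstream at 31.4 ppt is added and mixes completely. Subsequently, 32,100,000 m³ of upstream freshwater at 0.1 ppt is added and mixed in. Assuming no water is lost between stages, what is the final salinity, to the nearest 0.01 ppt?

12.69 ppt

Salt balance:
Initial salt = 33,000,000×21.4 = 706,200,000
After stage 1: salt = 706,200,000 + 6,240,000×31.4 = 902,136,000; volume = 39,240,000 m³; S = 22.99 ppt
After stage 2: salt = 902,136,000 + 32,100,000×0.1 = 905,346,000; volume = 71,340,000 m³
S = 905,346,000 / 71,340,000 = 12.6906 ppt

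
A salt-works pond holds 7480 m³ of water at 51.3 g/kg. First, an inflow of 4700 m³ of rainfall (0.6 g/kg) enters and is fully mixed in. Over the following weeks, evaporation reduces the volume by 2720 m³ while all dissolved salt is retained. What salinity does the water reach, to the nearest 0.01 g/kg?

After mixing: salt = 7,480×51.3 + 4,700×0.6 = 386,544; volume = 12,180 m³
After evaporation: salt unchanged = 386,544; volume = 12,180 − 2,720 = 9,460 m³
S = 386,544 / 9,460 = 40.8609 g/kg

40.86 g/kg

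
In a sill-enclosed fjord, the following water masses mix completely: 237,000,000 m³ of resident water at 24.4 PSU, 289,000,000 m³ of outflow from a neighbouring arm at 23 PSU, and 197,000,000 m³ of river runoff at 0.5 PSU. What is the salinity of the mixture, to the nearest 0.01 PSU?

17.33 PSU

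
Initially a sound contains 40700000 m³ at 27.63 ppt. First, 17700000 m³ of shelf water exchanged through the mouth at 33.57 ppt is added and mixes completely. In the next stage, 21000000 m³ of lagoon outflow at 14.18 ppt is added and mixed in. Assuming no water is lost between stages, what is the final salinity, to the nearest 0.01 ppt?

25.40 ppt

Salt balance:
Initial salt = 40,700,000×27.63 = 1,124,541,000
After stage 1: salt = 1,124,541,000 + 17,700,000×33.57 = 1,718,730,000; volume = 58,400,000 m³; S = 29.43 ppt
After stage 2: salt = 1,718,730,000 + 21,000,000×14.18 = 2,016,510,000; volume = 79,400,000 m³
S = 2,016,510,000 / 79,400,000 = 25.3969 ppt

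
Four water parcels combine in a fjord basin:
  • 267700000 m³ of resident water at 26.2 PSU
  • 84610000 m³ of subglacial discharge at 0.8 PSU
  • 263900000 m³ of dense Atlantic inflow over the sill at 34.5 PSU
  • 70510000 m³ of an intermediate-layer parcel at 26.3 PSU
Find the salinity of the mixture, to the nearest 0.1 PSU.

26.3 PSU

Mass of salt is conserved:
salt = 267,700,000×26.2 + 84,610,000×0.8 + 263,900,000×34.5 + 70,510,000×26.3 = 7,013,740,000 + 67,688,000 + 9,104,550,000 + 1,854,413,000 = 18,040,391,000
volume = 267,700,000 + 84,610,000 + 263,900,000 + 70,510,000 = 686,720,000 m³
S = 18,040,391,000 / 686,720,000 = 26.27 PSU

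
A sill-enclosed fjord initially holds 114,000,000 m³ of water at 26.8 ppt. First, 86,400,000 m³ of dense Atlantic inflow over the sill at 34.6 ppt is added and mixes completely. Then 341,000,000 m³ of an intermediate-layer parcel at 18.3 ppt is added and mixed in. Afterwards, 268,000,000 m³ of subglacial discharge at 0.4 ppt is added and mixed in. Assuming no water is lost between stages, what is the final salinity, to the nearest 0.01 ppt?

Total salt / total volume:
Initial salt = 114,000,000×26.8 = 3,055,200,000
After stage 1: salt = 3,055,200,000 + 86,400,000×34.6 = 6,044,640,000; volume = 200,400,000 m³; S = 30.163 ppt
After stage 2: salt = 6,044,640,000 + 341,000,000×18.3 = 12,284,940,000; volume = 541,400,000 m³; S = 22.691 ppt
After stage 3: salt = 12,284,940,000 + 268,000,000×0.4 = 12,392,140,000; volume = 809,400,000 m³
S = 12,392,140,000 / 809,400,000 = 15.3103 ppt

15.31 ppt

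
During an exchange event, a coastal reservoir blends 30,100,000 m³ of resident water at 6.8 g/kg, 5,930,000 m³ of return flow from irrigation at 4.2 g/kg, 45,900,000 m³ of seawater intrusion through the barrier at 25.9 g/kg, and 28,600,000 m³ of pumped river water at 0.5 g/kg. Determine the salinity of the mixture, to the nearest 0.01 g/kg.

Conserving salt mass:
salt = 30,100,000×6.8 + 5,930,000×4.2 + 45,900,000×25.9 + 28,600,000×0.5 = 204,680,000 + 24,906,000 + 1,188,810,000 + 14,300,000 = 1,432,696,000
volume = 30,100,000 + 5,930,000 + 45,900,000 + 28,600,000 = 110,530,000 m³
S = 1,432,696,000 / 110,530,000 = 12.9621 g/kg

12.96 g/kg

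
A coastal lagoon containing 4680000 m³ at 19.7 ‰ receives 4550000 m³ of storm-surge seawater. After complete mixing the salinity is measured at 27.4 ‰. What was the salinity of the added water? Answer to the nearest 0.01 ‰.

Salt balance: 4,680,000×19.7 + 4,550,000×S = 9,230,000×27.4
92,196,000 + 4,550,000·S = 252,902,000
S = (252,902,000 − 92,196,000) / 4,550,000 = 35.32 ‰

35.32 ‰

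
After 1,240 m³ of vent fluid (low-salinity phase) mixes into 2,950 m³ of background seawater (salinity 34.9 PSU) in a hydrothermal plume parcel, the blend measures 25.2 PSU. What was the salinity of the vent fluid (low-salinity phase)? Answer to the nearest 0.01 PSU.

Salt balance: 2,950×34.9 + 1,240×S = 4,190×25.2
102,955 + 1,240·S = 105,588
S = (105,588 − 102,955) / 1,240 = 2.1234 PSU

2.12 PSU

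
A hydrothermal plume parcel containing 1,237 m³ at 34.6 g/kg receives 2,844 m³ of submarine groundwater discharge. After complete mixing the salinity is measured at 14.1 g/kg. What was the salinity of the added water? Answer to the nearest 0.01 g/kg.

Salt balance: 1,237×34.6 + 2,844×S = 4,081×14.1
42,800.2 + 2,844·S = 57,542.1
S = (57,542.1 − 42,800.2) / 2,844 = 5.1835 g/kg

5.18 g/kg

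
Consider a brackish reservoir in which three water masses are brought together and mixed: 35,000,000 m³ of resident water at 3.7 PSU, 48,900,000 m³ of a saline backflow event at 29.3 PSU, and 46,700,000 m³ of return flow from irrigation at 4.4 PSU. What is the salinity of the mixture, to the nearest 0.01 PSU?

Salt balance:
salt = 35,000,000×3.7 + 48,900,000×29.3 + 46,700,000×4.4 = 129,500,000 + 1,432,770,000 + 205,480,000 = 1,767,750,000
volume = 35,000,000 + 48,900,000 + 46,700,000 = 130,600,000 m³
S = 1,767,750,000 / 130,600,000 = 13.5356 PSU

13.54 PSU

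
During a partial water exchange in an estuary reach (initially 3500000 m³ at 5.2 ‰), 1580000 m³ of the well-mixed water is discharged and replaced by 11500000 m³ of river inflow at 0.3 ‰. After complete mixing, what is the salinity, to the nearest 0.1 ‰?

1.0 ‰

Remaining after removal: 1,920,000 m³ at 5.2 ‰ (salt = 9,984,000)
After addition: salt = 9,984,000 + 11,500,000×0.3 = 13,434,000; volume = 13,420,000 m³
S = 13,434,000 / 13,420,000 = 1.001 ‰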